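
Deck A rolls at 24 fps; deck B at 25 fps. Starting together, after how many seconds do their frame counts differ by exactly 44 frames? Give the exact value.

The gap grows by |25 − 24| = 1 frame per second.
Time for a 44-frame gap: 44 ÷ (1) = 44 s.

44 seconds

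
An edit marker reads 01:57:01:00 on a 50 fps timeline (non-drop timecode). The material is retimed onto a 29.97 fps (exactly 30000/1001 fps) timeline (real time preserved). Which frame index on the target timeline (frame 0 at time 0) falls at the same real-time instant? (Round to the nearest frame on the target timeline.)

Source frame index: (1×3600 + 57×60 + 1) × 50 + 0 = 351050.
Real time: 351050 / (50) = 7021 s.
Target frame: (7021) × (30000/1001) = 30090000/143 ≈ 210419.580 → 210420.

frame 210420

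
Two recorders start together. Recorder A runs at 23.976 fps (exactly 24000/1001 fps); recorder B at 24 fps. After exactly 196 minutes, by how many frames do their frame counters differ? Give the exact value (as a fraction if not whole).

196 min = 11760 s.
A emits 24000/1001 × 11760 = 40320000/143 frames; B emits 24 × 11760 = 282240.
Difference = 40320/143 frames (≈ 281.9580); B is ahead of A.

40320/143 frames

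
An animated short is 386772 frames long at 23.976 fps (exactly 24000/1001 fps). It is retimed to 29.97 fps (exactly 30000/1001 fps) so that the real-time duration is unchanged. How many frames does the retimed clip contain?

Frames at target rate = 386772 × (30000/1001) / (24000/1001) = 483465.

483465 frames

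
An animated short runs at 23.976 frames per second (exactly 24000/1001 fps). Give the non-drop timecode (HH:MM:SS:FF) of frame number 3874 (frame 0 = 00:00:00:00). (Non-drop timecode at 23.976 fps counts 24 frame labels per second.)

00:02:41:10

3874 ÷ 24 = 161 full seconds, remainder 10 frames.
161 s = 0 h 2 min 41 s.
Timecode: 00:02:41:10.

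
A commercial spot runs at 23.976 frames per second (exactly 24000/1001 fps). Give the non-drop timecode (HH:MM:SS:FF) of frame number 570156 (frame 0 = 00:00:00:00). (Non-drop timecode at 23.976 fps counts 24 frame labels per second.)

570156 ÷ 24 = 23756 full seconds, remainder 12 frames.
23756 s = 6 h 35 min 56 s.
Timecode: 06:35:56:12.

06:35:56:12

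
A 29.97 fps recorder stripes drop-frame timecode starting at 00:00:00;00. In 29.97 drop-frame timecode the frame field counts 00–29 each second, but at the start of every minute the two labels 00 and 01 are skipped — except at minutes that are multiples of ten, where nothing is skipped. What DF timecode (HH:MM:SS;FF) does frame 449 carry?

00:00:14;29

Ten DF minutes hold 17982 frames, so frame 449 lies in block 0 (frames 0–17981) with 449 frames into that block.
The block's first minute is 1800 frames and the rest 1798 each; 449 frames reaches minute 0, so 0 × 18 + 0 × 2 = 0 labels have been skipped so far.
Adding those back, label number 449 + 0 = 449 at 30 labels/s is 14 s + 29 f = 0 h 0 min 14 s frame 29, i.e. 00:00:14;29.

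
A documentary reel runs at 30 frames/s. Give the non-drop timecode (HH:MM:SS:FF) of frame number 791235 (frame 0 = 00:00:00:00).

791235 ÷ 30 = 26374 full seconds, remainder 15 frames.
26374 s = 7 h 19 min 34 s.
Timecode: 07:19:34:15.

07:19:34:15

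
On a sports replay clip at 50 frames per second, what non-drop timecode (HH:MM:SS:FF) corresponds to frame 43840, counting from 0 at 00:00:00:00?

43840 ÷ 50 = 876 full seconds, remainder 40 frames.
876 s = 0 h 14 min 36 s.
Timecode: 00:14:36:40.

00:14:36:40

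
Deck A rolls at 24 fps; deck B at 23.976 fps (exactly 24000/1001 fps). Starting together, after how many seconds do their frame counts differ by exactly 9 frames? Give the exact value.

375.375 seconds

The gap grows by |24000/1001 − 24| = 24/1001 frames per second.
Time for a 9-frame gap: 9 ÷ (24/1001) = 375.375 s.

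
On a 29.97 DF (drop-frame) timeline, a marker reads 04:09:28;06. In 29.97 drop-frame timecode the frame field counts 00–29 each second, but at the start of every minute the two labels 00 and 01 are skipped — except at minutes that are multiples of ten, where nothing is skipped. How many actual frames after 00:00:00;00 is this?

448596

Complete 10-minute blocks: 24, each 17982 frames → 431568.
Remaining 9 whole minutes in the current block: 1800 + 8 × 1798 = 16184 frames.
Within the current minute: 28 × 30 + 6 − 2 = 844 (labels ;00/;01 skipped at this minute). Total = 431568 + 16184 + 844 = 448596.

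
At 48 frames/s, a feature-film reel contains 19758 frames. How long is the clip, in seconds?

411.625 seconds

Running time = 19758 / (48) = 411.625 s.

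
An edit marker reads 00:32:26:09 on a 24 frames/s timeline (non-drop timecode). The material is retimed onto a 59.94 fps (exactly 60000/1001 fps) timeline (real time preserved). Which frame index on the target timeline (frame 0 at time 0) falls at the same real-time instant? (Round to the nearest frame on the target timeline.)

frame 116666

Source frame index: (0×3600 + 32×60 + 26) × 24 + 9 = 46713.
Real time: 46713 / (24) = 15571/8 s.
Target frame: (15571/8) × (60000/1001) = 116782500/1001 ≈ 116665.834 → 116666.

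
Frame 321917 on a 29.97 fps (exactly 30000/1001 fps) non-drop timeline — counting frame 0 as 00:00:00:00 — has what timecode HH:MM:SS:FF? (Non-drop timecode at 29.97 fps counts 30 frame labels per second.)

02:58:50:17

321917 ÷ 30 = 10730 full seconds, remainder 17 frames.
10730 s = 2 h 58 min 50 s.
Timecode: 02:58:50:17.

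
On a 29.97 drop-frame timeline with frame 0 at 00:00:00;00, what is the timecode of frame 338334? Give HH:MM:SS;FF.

Ten DF minutes hold 17982 frames, so frame 338334 lies in block 18 (frames 323676–341657) with 14658 frames into that block.
The block's first minute is 1800 frames and the rest 1798 each; 14658 frames reaches minute 8, so 18 × 18 + 8 × 2 = 340 labels have been skipped so far.
Adding those back, label number 338334 + 340 = 338674 at 30 labels/s is 11289 s + 4 f = 3 h 8 min 9 s frame 4, i.e. 03:08:09;04.

03:08:09;04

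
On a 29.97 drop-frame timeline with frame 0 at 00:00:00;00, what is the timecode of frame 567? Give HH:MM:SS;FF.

Ten DF minutes hold 17982 frames, so frame 567 lies in block 0 (frames 0–17981) with 567 frames into that block.
The block's first minute is 1800 frames and the rest 1798 each; 567 frames reaches minute 0, so 0 × 18 + 0 × 2 = 0 labels have been skipped so far.
Adding those back, label number 567 + 0 = 567 at 30 labels/s is 18 s + 27 f = 0 h 0 min 18 s frame 27, i.e. 00:00:18;27.

00:00:18;27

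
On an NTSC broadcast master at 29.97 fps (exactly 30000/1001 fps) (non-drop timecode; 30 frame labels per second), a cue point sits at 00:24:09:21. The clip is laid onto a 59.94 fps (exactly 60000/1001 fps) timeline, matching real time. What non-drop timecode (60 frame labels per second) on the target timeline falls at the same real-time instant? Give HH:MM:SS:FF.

00:24:09:42

Source frame index: (0×3600 + 24×60 + 9) × 30 + 21 = 43491.
Real time: 43491 / (30000/1001) = 14511497/10000 s.
Target frame: (14511497/10000) × (60000/1001) = 86982.
At 60 labels/s: frame 86982 → 00:24:09:42.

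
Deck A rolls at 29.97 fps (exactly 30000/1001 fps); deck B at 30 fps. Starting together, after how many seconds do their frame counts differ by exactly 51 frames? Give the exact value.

1701.7 seconds

The gap grows by |30 − 30000/1001| = 30/1001 frames per second.
Time for a 51-frame gap: 51 ÷ (30/1001) = 1701.7 s.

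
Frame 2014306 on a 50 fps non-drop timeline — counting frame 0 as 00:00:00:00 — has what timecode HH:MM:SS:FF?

11:11:26:06

2014306 ÷ 50 = 40286 full seconds, remainder 6 frames.
40286 s = 11 h 11 min 26 s.
Timecode: 11:11:26:06.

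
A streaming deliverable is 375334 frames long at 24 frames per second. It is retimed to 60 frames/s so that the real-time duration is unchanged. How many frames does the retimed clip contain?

Frames at target rate = 375334 × (60) / (24) = 938335.

938335 frames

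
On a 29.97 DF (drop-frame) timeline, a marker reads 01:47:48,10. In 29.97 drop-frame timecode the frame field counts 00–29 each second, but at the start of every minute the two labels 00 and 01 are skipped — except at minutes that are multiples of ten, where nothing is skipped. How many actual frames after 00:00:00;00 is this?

193856

Complete 10-minute blocks: 10, each 17982 frames → 179820.
Remaining 7 whole minutes in the current block: 1800 + 6 × 1798 = 12588 frames.
Within the current minute: 48 × 30 + 10 − 2 = 1448 (labels ;00/;01 skipped at this minute). Total = 179820 + 12588 + 1448 = 193856.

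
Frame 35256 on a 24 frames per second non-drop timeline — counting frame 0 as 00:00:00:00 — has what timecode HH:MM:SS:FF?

00:24:29:00

35256 ÷ 24 = 1469 full seconds, remainder 0 frames.
1469 s = 0 h 24 min 29 s.
Timecode: 00:24:29:00.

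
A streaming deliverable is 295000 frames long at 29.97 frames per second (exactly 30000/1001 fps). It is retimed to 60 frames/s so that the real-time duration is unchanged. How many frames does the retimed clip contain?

590590 frames

Target frames = source frames × (target rate / source rate) = 295000 × (60)/(30000/1001) = 295000 × 1001/500 = 590590.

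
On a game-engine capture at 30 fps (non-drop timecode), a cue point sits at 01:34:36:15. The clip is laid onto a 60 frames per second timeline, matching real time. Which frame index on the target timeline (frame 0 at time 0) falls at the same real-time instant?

Source frame index: (1×3600 + 34×60 + 36) × 30 + 15 = 170295.
Real time: 170295 / (30) = 11353/2 s.
Target frame: (11353/2) × (60) = 340590.

frame 340590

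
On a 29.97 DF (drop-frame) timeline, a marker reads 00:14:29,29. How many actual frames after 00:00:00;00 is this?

26073

Complete 10-minute blocks: 1, each 17982 frames → 17982.
Remaining 4 whole minutes in the current block: 1800 + 3 × 1798 = 7194 frames.
Within the current minute: 29 × 30 + 29 − 2 = 897 (labels ;00/;01 skipped at this minute). Total = 17982 + 7194 + 897 = 26073.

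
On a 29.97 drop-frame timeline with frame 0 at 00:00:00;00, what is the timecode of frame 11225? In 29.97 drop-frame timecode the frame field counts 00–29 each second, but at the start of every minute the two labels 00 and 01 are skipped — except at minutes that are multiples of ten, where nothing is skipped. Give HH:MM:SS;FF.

Each 10-minute DF block holds 10 × 60 × 30 − 9 × 2 = 17982 frames. 11225 ÷ 17982 → 0 full blocks, remainder 11225.
Within the partial block the first minute is 1800 frames and each further minute 1798, so 6 further minute boundaries passed. Total skipped labels = 18 × 0 + 2 × 6 = 12.
Non-drop label index = 11225 + 12 = 11237; at 30 labels/s that is 00:06:14:17, i.e. DF 00:06:14;17.

00:06:14;17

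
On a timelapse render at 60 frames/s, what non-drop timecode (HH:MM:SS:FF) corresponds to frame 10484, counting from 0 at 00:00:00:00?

10484 ÷ 60 = 174 full seconds, remainder 44 frames.
174 s = 0 h 2 min 54 s.
Timecode: 00:02:54:44.

00:02:54:44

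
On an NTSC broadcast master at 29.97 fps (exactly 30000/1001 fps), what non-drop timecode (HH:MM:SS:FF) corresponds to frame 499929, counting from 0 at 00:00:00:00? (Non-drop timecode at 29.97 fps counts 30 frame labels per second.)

499929 ÷ 30 = 16664 full seconds, remainder 9 frames.
16664 s = 4 h 37 min 44 s.
Timecode: 04:37:44:09.

04:37:44:09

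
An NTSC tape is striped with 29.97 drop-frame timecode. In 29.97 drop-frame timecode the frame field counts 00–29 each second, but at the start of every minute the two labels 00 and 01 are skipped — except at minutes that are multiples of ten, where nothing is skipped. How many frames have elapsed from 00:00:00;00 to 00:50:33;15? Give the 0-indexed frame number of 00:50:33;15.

As if non-drop at 30 labels/s: (0 × 3600 + 50 × 60 + 33) × 30 + 15 = 91005.
Minute boundaries passed: 50; those not divisible by 10: 50 − 5 = 45; dropped labels = 2 × 45 = 90.
Actual frame index = 91005 − 90 = 90915.

90915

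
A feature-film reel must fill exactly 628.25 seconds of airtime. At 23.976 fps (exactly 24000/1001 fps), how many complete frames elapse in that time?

Frames = 628.25 × 24000/1001 = 2154000/143 ≈ 15062.9371.
Complete frames: 15062.

15062 frames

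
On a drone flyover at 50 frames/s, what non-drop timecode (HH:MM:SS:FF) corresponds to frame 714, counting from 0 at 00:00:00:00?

00:00:14:14

714 ÷ 50 = 14 full seconds, remainder 14 frames.
14 s = 0 h 0 min 14 s.
Timecode: 00:00:14:14.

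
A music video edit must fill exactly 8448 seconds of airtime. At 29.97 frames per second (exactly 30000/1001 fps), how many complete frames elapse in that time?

253186 frames

Frames = 8448 × 30000/1001 = 23040000/91 ≈ 253186.8132.
Complete frames: 253186.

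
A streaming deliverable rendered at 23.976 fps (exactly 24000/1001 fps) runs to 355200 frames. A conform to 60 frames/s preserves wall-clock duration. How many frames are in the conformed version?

888888 frames

Target frames = source frames × (target rate / source rate) = 355200 × (60)/(24000/1001) = 355200 × 1001/400 = 888888.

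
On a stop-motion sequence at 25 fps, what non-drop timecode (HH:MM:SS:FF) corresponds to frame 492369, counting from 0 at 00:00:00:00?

492369 ÷ 25 = 19694 full seconds, remainder 19 frames.
19694 s = 5 h 28 min 14 s.
Timecode: 05:28:14:19.

05:28:14:19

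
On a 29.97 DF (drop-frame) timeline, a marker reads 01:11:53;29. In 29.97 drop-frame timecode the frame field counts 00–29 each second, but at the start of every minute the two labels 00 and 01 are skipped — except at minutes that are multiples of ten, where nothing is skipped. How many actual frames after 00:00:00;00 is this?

129291

As if non-drop at 30 labels/s: (1 × 3600 + 11 × 60 + 53) × 30 + 29 = 129419.
Minute boundaries passed: 71; those not divisible by 10: 71 − 7 = 64; dropped labels = 2 × 64 = 128.
Actual frame index = 129419 − 128 = 129291.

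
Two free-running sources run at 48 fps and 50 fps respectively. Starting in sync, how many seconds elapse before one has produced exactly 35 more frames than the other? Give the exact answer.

17.5 seconds

The gap grows by |50 − 48| = 2 frames per second.
Time for a 35-frame gap: 35 ÷ (2) = 17.5 s.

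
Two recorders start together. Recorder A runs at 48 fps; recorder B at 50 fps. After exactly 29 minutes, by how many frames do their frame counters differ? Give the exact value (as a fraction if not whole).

3480 frames

29 min = 1740 s.
A emits 48 × 1740 = 83520 frames; B emits 50 × 1740 = 87000.
Difference = 3480 frames; B is ahead of A.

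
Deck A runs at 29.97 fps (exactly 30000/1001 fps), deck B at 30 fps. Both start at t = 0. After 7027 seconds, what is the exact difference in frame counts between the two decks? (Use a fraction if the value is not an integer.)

210810/1001 frames

A emits 30000/1001 × 7027 = 210810000/1001 frames; B emits 30 × 7027 = 210810.
Difference = 210810/1001 frames (≈ 210.5994); B is ahead of A.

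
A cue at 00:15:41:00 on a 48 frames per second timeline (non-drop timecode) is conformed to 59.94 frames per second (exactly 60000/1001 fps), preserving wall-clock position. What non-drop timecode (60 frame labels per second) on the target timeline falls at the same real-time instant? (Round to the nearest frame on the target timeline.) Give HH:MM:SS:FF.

00:15:40:04

Source frame index: (0×3600 + 15×60 + 41) × 48 + 0 = 45168.
Real time: 45168 / (48) = 941 s.
Target frame: (941) × (60000/1001) = 56460000/1001 ≈ 56403.596 → 56404.
At 60 labels/s: frame 56404 → 00:15:40:04.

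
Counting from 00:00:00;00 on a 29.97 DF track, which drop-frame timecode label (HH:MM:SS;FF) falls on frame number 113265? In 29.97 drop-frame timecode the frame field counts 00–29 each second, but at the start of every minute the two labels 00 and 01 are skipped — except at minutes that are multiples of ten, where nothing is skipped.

01:02:59;07

Each 10-minute DF block holds 10 × 60 × 30 − 9 × 2 = 17982 frames. 113265 ÷ 17982 → 6 full blocks, remainder 5373.
Within the partial block the first minute is 1800 frames and each further minute 1798, so 2 further minute boundaries passed. Total skipped labels = 18 × 6 + 2 × 2 = 112.
Non-drop label index = 113265 + 112 = 113377; at 30 labels/s that is 01:02:59:07, i.e. DF 01:02:59;07.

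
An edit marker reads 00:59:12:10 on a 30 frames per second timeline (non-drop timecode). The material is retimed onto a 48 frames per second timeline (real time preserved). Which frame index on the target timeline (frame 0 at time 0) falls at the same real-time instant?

frame 170512

Source frame index: (0×3600 + 59×60 + 12) × 30 + 10 = 106570.
Real time: 106570 / (30) = 10657/3 s.
Target frame: (10657/3) × (48) = 170512.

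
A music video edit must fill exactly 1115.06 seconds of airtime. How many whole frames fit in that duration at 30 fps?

Frames = 1115.06 × 30 = 167259/5 ≈ 33451.8000.
Complete frames: 33451.

33451 frames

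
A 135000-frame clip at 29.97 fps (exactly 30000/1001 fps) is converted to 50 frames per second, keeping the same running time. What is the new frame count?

225225 frames

Target frames = source frames × (target rate / source rate) = 135000 × (50)/(30000/1001) = 135000 × 1001/600 = 225225.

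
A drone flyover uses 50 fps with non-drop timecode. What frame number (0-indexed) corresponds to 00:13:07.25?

Total seconds to the label: (0 × 3600 + 13 × 60 + 7) = 787.
Frame index = 787 × 50 + 25 = 39375.

39375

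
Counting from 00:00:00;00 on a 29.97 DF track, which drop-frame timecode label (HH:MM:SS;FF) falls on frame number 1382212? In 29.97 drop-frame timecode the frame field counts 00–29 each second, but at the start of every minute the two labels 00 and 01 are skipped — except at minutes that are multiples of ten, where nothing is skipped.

Ten DF minutes hold 17982 frames, so frame 1382212 lies in block 76 (frames 1366632–1384613) with 15580 frames into that block.
The block's first minute is 1800 frames and the rest 1798 each; 15580 frames reaches minute 8, so 76 × 18 + 8 × 2 = 1384 labels have been skipped so far.
Adding those back, label number 1382212 + 1384 = 1383596 at 30 labels/s is 46119 s + 26 f = 12 h 48 min 39 s frame 26, i.e. 12:48:39;26.

12:48:39;26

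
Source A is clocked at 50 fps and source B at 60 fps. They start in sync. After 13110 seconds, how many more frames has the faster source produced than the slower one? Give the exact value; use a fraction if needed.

A emits 50 × 13110 = 655500 frames; B emits 60 × 13110 = 786600.
Difference = 131100 frames; B is ahead of A.

131100 frames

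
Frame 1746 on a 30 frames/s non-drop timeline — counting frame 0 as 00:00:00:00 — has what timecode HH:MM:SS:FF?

00:00:58:06

1746 ÷ 30 = 58 full seconds, remainder 6 frames.
58 s = 0 h 0 min 58 s.
Timecode: 00:00:58:06.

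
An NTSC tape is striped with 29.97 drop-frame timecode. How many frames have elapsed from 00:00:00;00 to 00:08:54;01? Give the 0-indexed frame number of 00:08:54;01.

16005

As if non-drop at 30 labels/s: (0 × 3600 + 8 × 60 + 54) × 30 + 1 = 16021.
Minute boundaries passed: 8; those not divisible by 10: 8 − 0 = 8; dropped labels = 2 × 8 = 16.
Actual frame index = 16021 − 16 = 16005.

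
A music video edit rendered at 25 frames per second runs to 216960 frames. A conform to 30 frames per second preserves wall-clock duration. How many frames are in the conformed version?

Target frames = source frames × (target rate / source rate) = 216960 × (30)/(25) = 216960 × 6/5 = 260352.

260352 frames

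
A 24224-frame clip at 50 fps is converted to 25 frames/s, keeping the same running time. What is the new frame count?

12112 frames

Target frames = source frames × (target rate / source rate) = 24224 × (25)/(50) = 24224 × 1/2 = 12112.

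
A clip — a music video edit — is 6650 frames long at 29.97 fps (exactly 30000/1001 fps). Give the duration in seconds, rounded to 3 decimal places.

Running time = 6650 × 1001/30000 = 133133/600 s ≈ 221.888 s.

221.888 seconds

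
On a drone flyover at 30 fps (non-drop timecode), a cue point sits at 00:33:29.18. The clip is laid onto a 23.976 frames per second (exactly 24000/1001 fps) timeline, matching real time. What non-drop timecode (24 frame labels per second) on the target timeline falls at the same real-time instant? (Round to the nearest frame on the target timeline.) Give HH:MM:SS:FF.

00:33:27:14

Source frame index: (0×3600 + 33×60 + 29) × 30 + 18 = 60288.
Real time: 60288 / (30) = 10048/5 s.
Target frame: (10048/5) × (24000/1001) = 48230400/1001 ≈ 48182.218 → 48182.
At 24 labels/s: frame 48182 → 00:33:27:14.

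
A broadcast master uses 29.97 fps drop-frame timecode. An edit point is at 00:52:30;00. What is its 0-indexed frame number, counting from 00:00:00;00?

Complete 10-minute blocks: 5, each 17982 frames → 89910.
Remaining 2 whole minutes in the current block: 1800 + 1 × 1798 = 3598 frames.
Within the current minute: 30 × 30 + 0 − 2 = 898 (labels ;00/;01 skipped at this minute). Total = 89910 + 3598 + 898 = 94406.

94406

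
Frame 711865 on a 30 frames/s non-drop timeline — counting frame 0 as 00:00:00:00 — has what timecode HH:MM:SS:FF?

711865 ÷ 30 = 23728 full seconds, remainder 25 frames.
23728 s = 6 h 35 min 28 s.
Timecode: 06:35:28:25.

06:35:28:25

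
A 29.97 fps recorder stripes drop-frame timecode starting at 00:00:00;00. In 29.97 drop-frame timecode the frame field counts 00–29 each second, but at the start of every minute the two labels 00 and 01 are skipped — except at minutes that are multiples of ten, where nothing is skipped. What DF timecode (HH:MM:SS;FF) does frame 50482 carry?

Each 10-minute DF block holds 10 × 60 × 30 − 9 × 2 = 17982 frames. 50482 ÷ 17982 → 2 full blocks, remainder 14518.
Within the partial block the first minute is 1800 frames and each further minute 1798, so 8 further minute boundaries passed. Total skipped labels = 18 × 2 + 2 × 8 = 52.
Non-drop label index = 50482 + 52 = 50534; at 30 labels/s that is 00:28:04:14, i.e. DF 00:28:04;14.

00:28:04;14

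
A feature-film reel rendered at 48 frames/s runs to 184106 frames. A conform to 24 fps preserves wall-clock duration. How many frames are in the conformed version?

92053 frames

Target frames = source frames × (target rate / source rate) = 184106 × (24)/(48) = 184106 × 1/2 = 92053.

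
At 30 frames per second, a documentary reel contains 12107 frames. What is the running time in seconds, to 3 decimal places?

Running time = 12107 × 1/30 = 12107/30 s ≈ 403.567 s.

403.567 seconds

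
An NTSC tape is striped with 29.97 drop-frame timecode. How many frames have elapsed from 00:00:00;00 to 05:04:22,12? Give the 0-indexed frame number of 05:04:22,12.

547324

Complete 10-minute blocks: 30, each 17982 frames → 539460.
Remaining 4 whole minutes in the current block: 1800 + 3 × 1798 = 7194 frames.
Within the current minute: 22 × 30 + 12 − 2 = 670 (labels ;00/;01 skipped at this minute). Total = 539460 + 7194 + 670 = 547324.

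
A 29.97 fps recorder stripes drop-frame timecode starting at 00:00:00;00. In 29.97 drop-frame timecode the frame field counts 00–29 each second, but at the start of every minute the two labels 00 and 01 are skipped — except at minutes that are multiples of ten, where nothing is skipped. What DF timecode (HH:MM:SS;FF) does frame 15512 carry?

Each 10-minute DF block holds 10 × 60 × 30 − 9 × 2 = 17982 frames. 15512 ÷ 17982 → 0 full blocks, remainder 15512.
Within the partial block the first minute is 1800 frames and each further minute 1798, so 8 further minute boundaries passed. Total skipped labels = 18 × 0 + 2 × 8 = 16.
Non-drop label index = 15512 + 16 = 15528; at 30 labels/s that is 00:08:37:18, i.e. DF 00:08:37;18.

00:08:37;18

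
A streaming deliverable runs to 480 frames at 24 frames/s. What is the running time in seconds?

20 seconds

Running time = 480 / (24) = 20 s.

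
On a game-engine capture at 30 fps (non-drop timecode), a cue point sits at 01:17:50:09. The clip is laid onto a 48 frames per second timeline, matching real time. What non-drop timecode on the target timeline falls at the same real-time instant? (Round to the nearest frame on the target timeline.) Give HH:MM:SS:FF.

Source frame index: (1×3600 + 17×60 + 50) × 30 + 9 = 140109.
Real time: 140109 / (30) = 46703/10 s.
Target frame: (46703/10) × (48) = 1120872/5 ≈ 224174.400 → 224174.
At 48 labels/s: frame 224174 → 01:17:50:14.

01:17:50:14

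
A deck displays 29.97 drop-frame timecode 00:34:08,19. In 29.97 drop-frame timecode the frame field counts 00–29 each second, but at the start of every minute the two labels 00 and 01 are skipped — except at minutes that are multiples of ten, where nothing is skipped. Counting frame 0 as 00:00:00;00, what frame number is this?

61397

Complete 10-minute blocks: 3, each 17982 frames → 53946.
Remaining 4 whole minutes in the current block: 1800 + 3 × 1798 = 7194 frames.
Within the current minute: 8 × 30 + 19 − 2 = 257 (labels ;00/;01 skipped at this minute). Total = 53946 + 7194 + 257 = 61397.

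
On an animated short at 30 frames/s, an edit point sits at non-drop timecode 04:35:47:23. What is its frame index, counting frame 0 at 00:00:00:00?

Total seconds to the label: (4 × 3600 + 35 × 60 + 47) = 16547.
Frame index = 16547 × 30 + 23 = 496433.

496433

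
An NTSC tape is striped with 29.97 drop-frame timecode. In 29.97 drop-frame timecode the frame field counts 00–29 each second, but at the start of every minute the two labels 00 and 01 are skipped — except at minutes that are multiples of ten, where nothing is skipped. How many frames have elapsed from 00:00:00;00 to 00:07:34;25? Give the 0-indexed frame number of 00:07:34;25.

13631

As if non-drop at 30 labels/s: (0 × 3600 + 7 × 60 + 34) × 30 + 25 = 13645.
Minute boundaries passed: 7; those not divisible by 10: 7 − 0 = 7; dropped labels = 2 × 7 = 14.
Actual frame index = 13645 − 14 = 13631.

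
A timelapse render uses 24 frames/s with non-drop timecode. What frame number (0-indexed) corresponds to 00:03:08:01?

Total seconds to the label: (0 × 3600 + 3 × 60 + 8) = 188.
Frame index = 188 × 24 + 1 = 4513.

4513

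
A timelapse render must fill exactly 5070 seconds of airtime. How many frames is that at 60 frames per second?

Frames = 5070 × 60 = 304200.

304200 frames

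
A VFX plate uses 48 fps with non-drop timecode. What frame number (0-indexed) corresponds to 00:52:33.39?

Total seconds to the label: (0 × 3600 + 52 × 60 + 33) = 3153.
Frame index = 3153 × 48 + 39 = 151383.

151383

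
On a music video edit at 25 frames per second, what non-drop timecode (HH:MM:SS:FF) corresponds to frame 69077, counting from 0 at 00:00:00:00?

00:46:03:02

69077 ÷ 25 = 2763 full seconds, remainder 2 frames.
2763 s = 0 h 46 min 3 s.
Timecode: 00:46:03:02.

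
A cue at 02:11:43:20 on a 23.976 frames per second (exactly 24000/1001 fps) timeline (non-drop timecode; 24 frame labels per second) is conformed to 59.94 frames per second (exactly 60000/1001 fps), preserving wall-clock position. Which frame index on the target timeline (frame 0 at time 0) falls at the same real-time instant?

frame 474230

Source frame index: (2×3600 + 11×60 + 43) × 24 + 20 = 189692.
Real time: 189692 / (24000/1001) = 47470423/6000 s.
Target frame: (47470423/6000) × (60000/1001) = 474230.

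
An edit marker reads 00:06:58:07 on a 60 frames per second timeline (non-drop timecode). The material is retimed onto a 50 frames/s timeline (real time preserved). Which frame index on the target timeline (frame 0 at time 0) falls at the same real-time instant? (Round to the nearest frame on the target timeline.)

Source frame index: (0×3600 + 6×60 + 58) × 60 + 7 = 25087.
Real time: 25087 / (60) = 25087/60 s.
Target frame: (25087/60) × (50) = 125435/6 ≈ 20905.833 → 20906.

frame 20906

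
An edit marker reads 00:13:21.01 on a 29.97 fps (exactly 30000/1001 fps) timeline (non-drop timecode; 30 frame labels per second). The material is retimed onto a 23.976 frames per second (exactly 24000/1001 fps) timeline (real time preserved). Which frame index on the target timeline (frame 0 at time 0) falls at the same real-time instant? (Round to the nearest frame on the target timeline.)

Source frame index: (0×3600 + 13×60 + 21) × 30 + 1 = 24031.
Real time: 24031 / (30000/1001) = 24055031/30000 s.
Target frame: (24055031/30000) × (24000/1001) = 96124/5 ≈ 19224.800 → 19225.

frame 19225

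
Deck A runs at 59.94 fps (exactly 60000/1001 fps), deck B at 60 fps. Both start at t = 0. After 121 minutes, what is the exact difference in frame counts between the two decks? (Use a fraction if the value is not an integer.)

39600/91 frames

121 min = 7260 s.
A emits 60000/1001 × 7260 = 39600000/91 frames; B emits 60 × 7260 = 435600.
Difference = 39600/91 frames (≈ 435.1648); B is ahead of A.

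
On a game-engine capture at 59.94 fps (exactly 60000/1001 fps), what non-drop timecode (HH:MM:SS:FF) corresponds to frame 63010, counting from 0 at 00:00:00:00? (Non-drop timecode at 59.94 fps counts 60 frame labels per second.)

63010 ÷ 60 = 1050 full seconds, remainder 10 frames.
1050 s = 0 h 17 min 30 s.
Timecode: 00:17:30:10.

00:17:30:10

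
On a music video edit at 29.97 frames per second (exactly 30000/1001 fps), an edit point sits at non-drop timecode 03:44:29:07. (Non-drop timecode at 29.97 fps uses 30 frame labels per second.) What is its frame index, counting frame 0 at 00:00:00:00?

Total seconds to the label: (3 × 3600 + 44 × 60 + 29) = 13469.
Frame index = 13469 × 30 + 7 = 404077.

frame 404077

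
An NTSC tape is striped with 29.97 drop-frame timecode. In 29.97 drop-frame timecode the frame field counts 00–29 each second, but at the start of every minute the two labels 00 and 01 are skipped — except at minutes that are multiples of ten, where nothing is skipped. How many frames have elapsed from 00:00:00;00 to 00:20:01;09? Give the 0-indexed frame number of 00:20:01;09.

36003

Complete 10-minute blocks: 2, each 17982 frames → 35964.
Remaining 0 whole minutes in the current block: 0 frames.
Within the current minute: 1 × 30 + 9 = 39. Total = 35964 + 0 + 39 = 36003.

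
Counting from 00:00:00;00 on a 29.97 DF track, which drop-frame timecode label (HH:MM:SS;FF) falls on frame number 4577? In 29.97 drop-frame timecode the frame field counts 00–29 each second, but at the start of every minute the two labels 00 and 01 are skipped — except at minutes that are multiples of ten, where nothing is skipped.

Each 10-minute DF block holds 10 × 60 × 30 − 9 × 2 = 17982 frames. 4577 ÷ 17982 → 0 full blocks, remainder 4577.
Within the partial block the first minute is 1800 frames and each further minute 1798, so 2 further minute boundaries passed. Total skipped labels = 18 × 0 + 2 × 2 = 4.
Non-drop label index = 4577 + 4 = 4581; at 30 labels/s that is 00:02:32:21, i.e. DF 00:02:32;21.

00:02:32;21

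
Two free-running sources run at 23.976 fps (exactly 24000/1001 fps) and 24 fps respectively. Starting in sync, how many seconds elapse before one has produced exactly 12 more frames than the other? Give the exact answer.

The gap grows by |24 − 24000/1001| = 24/1001 frames per second.
Time for a 12-frame gap: 12 ÷ (24/1001) = 500.5 s.

500.5 seconds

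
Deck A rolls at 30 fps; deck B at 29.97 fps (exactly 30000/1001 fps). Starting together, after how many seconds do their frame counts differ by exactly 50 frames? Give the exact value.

5005/3 seconds

The gap grows by |30000/1001 − 30| = 30/1001 frames per second.
Time for a 50-frame gap: 50 ÷ (30/1001) = 5005/3 s.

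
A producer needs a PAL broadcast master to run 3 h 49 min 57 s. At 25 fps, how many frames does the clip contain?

344925 frames

3 h 49 min 57 s = 13797 s.
Frames = 13797 × 25 = 344925.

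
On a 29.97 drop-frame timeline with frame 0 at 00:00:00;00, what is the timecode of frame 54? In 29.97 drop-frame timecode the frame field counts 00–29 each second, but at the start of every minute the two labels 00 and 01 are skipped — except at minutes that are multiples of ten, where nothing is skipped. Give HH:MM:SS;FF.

Each 10-minute DF block holds 10 × 60 × 30 − 9 × 2 = 17982 frames. 54 ÷ 17982 → 0 full blocks, remainder 54.
Within the partial block the first minute is 1800 frames and each further minute 1798, so 0 further minute boundaries passed. Total skipped labels = 18 × 0 + 2 × 0 = 0.
Non-drop label index = 54 + 0 = 54; at 30 labels/s that is 00:00:01:24, i.e. DF 00:00:01;24.

00:00:01;24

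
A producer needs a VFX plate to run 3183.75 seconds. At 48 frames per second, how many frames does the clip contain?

152820 frames

Frames = 3183.75 × 48 = 152820.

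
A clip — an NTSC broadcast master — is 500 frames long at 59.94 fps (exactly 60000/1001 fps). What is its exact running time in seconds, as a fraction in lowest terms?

Running time = 500 ÷ (60000/1001) = 500 × 1001/60000 = 1001/120 s.

1001/120 seconds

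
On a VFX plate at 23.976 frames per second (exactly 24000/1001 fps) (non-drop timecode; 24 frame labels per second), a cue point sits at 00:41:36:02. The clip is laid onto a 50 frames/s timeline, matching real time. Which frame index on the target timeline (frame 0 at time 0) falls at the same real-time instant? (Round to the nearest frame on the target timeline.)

Source frame index: (0×3600 + 41×60 + 36) × 24 + 2 = 59906.
Real time: 59906 / (24000/1001) = 29982953/12000 s.
Target frame: (29982953/12000) × (50) = 29982953/240 ≈ 124928.971 → 124929.

frame 124929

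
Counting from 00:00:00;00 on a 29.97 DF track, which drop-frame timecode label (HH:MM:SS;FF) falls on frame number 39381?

Each 10-minute DF block holds 10 × 60 × 30 − 9 × 2 = 17982 frames. 39381 ÷ 17982 → 2 full blocks, remainder 3417.
Within the partial block the first minute is 1800 frames and each further minute 1798, so 1 further minute boundary passed. Total skipped labels = 18 × 2 + 2 × 1 = 38.
Non-drop label index = 39381 + 38 = 39419; at 30 labels/s that is 00:21:53:29, i.e. DF 00:21:53;29.

00:21:53;29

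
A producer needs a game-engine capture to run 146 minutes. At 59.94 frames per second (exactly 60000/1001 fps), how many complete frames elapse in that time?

146 min = 8760 s.
Frames = 8760 × 60000/1001 = 525600000/1001 ≈ 525074.9251.
Complete frames: 525074.

525074 frames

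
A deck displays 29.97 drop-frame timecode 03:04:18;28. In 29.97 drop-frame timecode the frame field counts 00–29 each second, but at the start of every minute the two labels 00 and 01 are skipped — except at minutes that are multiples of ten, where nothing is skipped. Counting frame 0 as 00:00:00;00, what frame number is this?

331436

As if non-drop at 30 labels/s: (3 × 3600 + 4 × 60 + 18) × 30 + 28 = 331768.
Minute boundaries passed: 184; those not divisible by 10: 184 − 18 = 166; dropped labels = 2 × 166 = 332.
Actual frame index = 331768 − 332 = 331436.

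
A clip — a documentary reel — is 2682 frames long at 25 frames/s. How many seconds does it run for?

Running time = 2682 / (25) = 107.28 s.

107.28 seconds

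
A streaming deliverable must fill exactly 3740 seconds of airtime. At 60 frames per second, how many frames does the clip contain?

Frames = 3740 × 60 = 224400.

224400 frames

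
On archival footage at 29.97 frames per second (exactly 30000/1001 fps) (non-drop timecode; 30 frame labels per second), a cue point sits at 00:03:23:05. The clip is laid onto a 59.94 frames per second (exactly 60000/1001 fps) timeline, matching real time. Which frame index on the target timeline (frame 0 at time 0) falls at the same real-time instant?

Source frame index: (0×3600 + 3×60 + 23) × 30 + 5 = 6095.
Real time: 6095 / (30000/1001) = 1220219/6000 s.
Target frame: (1220219/6000) × (60000/1001) = 12190.

frame 12190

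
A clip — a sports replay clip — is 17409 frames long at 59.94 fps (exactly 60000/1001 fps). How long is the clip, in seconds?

Running time = 17409 / (60000/1001) = 290.44015 s.

290.44015 seconds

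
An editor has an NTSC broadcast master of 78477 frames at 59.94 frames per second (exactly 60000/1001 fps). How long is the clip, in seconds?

Running time = 78477 / (60000/1001) = 1309.25795 s.

1309.25795 seconds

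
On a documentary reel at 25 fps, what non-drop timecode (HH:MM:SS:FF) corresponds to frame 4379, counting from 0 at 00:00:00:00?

00:02:55:04

4379 ÷ 25 = 175 full seconds, remainder 4 frames.
175 s = 0 h 2 min 55 s.
Timecode: 00:02:55:04.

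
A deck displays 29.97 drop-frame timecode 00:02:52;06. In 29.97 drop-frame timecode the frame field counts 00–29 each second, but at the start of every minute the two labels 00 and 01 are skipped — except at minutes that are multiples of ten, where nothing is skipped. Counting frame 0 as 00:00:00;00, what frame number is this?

Complete 10-minute blocks: 0, each 17982 frames → 0.
Remaining 2 whole minutes in the current block: 1800 + 1 × 1798 = 3598 frames.
Within the current minute: 52 × 30 + 6 − 2 = 1564 (labels ;00/;01 skipped at this minute). Total = 0 + 3598 + 1564 = 5162.

5162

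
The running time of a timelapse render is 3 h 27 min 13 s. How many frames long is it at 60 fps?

745980 frames

3 h 27 min 13 s = 12433 s.
Frames = 12433 × 60 = 745980.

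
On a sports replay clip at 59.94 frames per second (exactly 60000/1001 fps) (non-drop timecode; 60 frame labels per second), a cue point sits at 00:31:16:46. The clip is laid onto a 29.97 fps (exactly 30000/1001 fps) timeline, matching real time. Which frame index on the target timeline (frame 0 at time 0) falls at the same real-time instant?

frame 56303

Source frame index: (0×3600 + 31×60 + 16) × 60 + 46 = 112606.
Real time: 112606 / (60000/1001) = 56359303/30000 s.
Target frame: (56359303/30000) × (30000/1001) = 56303.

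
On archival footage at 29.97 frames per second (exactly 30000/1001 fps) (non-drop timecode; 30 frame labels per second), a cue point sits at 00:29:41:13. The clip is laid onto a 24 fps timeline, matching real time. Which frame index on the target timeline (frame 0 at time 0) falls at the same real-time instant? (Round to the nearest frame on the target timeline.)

Source frame index: (0×3600 + 29×60 + 41) × 30 + 13 = 53443.
Real time: 53443 / (30000/1001) = 53496443/30000 s.
Target frame: (53496443/30000) × (24) = 53496443/1250 ≈ 42797.154 → 42797.

frame 42797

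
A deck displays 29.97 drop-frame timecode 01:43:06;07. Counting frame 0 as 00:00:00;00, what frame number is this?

185401

Complete 10-minute blocks: 10, each 17982 frames → 179820.
Remaining 3 whole minutes in the current block: 1800 + 2 × 1798 = 5396 frames.
Within the current minute: 6 × 30 + 7 − 2 = 185 (labels ;00/;01 skipped at this minute). Total = 179820 + 5396 + 185 = 185401.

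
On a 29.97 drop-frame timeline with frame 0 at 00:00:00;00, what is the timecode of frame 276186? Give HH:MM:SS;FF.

02:33:35;12

Ten DF minutes hold 17982 frames, so frame 276186 lies in block 15 (frames 269730–287711) with 6456 frames into that block.
The block's first minute is 1800 frames and the rest 1798 each; 6456 frames reaches minute 3, so 15 × 18 + 3 × 2 = 276 labels have been skipped so far.
Adding those back, label number 276186 + 276 = 276462 at 30 labels/s is 9215 s + 12 f = 2 h 33 min 35 s frame 12, i.e. 02:33:35;12.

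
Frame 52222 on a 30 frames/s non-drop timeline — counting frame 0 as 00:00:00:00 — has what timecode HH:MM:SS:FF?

00:29:00:22

52222 ÷ 30 = 1740 full seconds, remainder 22 frames.
1740 s = 0 h 29 min 0 s.
Timecode: 00:29:00:22.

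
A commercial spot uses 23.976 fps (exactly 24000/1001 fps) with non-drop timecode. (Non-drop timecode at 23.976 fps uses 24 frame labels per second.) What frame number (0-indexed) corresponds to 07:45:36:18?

Total seconds to the label: (7 × 3600 + 45 × 60 + 36) = 27936.
Frame index = 27936 × 24 + 18 = 670482.

frame 670482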